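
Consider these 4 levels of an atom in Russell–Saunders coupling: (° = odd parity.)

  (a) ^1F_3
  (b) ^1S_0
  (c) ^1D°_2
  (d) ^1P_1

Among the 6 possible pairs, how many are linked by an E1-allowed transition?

2

(a)–(b): forbidden (parity, ΔL, ΔJ).
(a)–(c): allowed.
(a)–(d): forbidden (parity, ΔL, ΔJ).
(b)–(c): forbidden (ΔL, ΔJ).
(b)–(d): forbidden (parity).
(c)–(d): allowed.
Allowed pairs: 2 of 6.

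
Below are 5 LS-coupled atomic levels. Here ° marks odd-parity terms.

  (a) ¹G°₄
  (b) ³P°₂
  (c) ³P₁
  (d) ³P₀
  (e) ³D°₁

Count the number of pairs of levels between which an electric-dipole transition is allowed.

3

(a)–(b): forbidden (parity, ΔS, ΔL, ΔJ).
(a)–(c): forbidden (ΔS, ΔL, ΔJ).
(a)–(d): forbidden (ΔS, ΔL, ΔJ).
(a)–(e): forbidden (parity, ΔS, ΔL, ΔJ).
(b)–(c): allowed.
(b)–(d): forbidden (ΔJ).
(b)–(e): forbidden (parity).
(c)–(d): forbidden (parity).
(c)–(e): allowed.
(d)–(e): allowed.
Allowed pairs: 3 of 10.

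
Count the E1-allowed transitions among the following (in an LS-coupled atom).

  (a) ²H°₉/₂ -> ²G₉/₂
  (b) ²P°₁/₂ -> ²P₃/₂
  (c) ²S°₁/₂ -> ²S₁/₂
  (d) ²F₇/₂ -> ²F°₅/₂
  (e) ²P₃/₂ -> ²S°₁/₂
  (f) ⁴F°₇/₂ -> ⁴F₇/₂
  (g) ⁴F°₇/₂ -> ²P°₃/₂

5

(a) allowed
(b) allowed
(c) forbidden (ΔL fails)
(d) allowed
(e) allowed
(f) allowed
(g) forbidden (parity, ΔS, ΔL, ΔJ fail)
Total allowed: 5 of 7.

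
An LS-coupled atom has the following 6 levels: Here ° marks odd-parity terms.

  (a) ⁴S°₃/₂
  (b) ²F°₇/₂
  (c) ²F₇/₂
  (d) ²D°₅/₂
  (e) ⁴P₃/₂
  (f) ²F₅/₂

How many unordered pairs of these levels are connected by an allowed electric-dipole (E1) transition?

5

(a)–(b): forbidden (parity, ΔS, ΔL, ΔJ).
(a)–(c): forbidden (ΔS, ΔL, ΔJ).
(a)–(d): forbidden (parity, ΔS, ΔL).
(a)–(e): allowed.
(a)–(f): forbidden (ΔS, ΔL).
(b)–(c): allowed.
(b)–(d): forbidden (parity).
(b)–(e): forbidden (ΔS, ΔL, ΔJ).
(b)–(f): allowed.
(c)–(d): allowed.
(c)–(e): forbidden (parity, ΔS, ΔL, ΔJ).
(c)–(f): forbidden (parity).
(d)–(e): forbidden (ΔS).
(d)–(f): allowed.
(e)–(f): forbidden (parity, ΔS, ΔL).
Allowed pairs: 5 of 15.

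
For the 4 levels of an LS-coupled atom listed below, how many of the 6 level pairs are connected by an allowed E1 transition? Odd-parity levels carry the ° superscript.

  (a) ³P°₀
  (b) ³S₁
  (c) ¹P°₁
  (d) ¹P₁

2

(a)–(b): allowed.
(a)–(c): forbidden (parity, ΔS).
(a)–(d): forbidden (ΔS).
(b)–(c): forbidden (ΔS).
(b)–(d): forbidden (parity, ΔS).
(c)–(d): allowed.
Allowed pairs: 2 of 6.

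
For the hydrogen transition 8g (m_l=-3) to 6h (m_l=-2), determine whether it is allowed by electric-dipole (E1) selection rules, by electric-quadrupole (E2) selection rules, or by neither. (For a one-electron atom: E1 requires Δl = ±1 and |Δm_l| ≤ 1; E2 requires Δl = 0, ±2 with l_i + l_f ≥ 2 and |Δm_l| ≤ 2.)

E1

Δl = 5 − 4 = +1; l_i + l_f = 9.
Δm_l = +1.
E1 (Δl = ±1, |Δm_l| ≤ 1): satisfied.
E2 (Δl = 0,±2, l_i+l_f ≥ 2, |Δm_l| ≤ 2): not satisfied.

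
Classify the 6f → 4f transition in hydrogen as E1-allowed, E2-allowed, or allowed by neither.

Δl = 3 − 3 = +0; l_i + l_f = 6.
E1 (Δl = ±1): not satisfied.
E2 (Δl = 0,±2, l_i+l_f ≥ 2): satisfied.

E2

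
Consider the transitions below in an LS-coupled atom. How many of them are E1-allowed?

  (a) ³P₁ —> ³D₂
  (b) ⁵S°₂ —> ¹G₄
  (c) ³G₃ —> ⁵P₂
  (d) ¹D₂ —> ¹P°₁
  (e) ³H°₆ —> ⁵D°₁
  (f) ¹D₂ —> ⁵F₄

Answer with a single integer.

(a) forbidden (parity fails)
(b) forbidden (ΔS, ΔL, ΔJ fail)
(c) forbidden (parity, ΔS, ΔL fail)
(d) allowed
(e) forbidden (parity, ΔS, ΔL, ΔJ fail)
(f) forbidden (parity, ΔS, ΔJ fail)
Total allowed: 1 of 6.

1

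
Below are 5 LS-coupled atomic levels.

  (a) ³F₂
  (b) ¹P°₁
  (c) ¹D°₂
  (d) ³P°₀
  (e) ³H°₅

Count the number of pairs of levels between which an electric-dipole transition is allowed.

(a)–(b): forbidden (ΔS, ΔL).
(a)–(c): forbidden (ΔS).
(a)–(d): forbidden (ΔL, ΔJ).
(a)–(e): forbidden (ΔL, ΔJ).
(b)–(c): forbidden (parity).
(b)–(d): forbidden (parity, ΔS).
(b)–(e): forbidden (parity, ΔS, ΔL, ΔJ).
(c)–(d): forbidden (parity, ΔS, ΔJ).
(c)–(e): forbidden (parity, ΔS, ΔL, ΔJ).
(d)–(e): forbidden (parity, ΔL, ΔJ).
Allowed pairs: 0 of 10.

0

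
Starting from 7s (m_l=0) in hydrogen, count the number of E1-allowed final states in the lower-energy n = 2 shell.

3

E1 requires Δl = ±1, so l_f ∈ {-1, 1}; with 0 ≤ l_f ≤ n_f−1 = 1, the allowed l_f values are {1}.
For l_f = 1: m_f ∈ {m_i−1, m_i, m_i+1} ∩ [−1, 1] = {-1, 0, 1} → 3 states.
Total: 3.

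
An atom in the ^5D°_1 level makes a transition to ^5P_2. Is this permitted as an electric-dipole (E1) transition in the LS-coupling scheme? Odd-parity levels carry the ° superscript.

Initial level: S=2, L=2, J=1, parity odd. Final level: S=2, L=1, J=2, parity even.
ΔJ = 0, ±1 (not J=0↔0): J: 1 → 2, ΔJ = +1 — ✓.
ΔL = 0, ±1 (not L=0↔0): L: 2 → 1, ΔL = -1 — ✓.
Parity must change: odd → even — ✓.
ΔS = 0: S: 2 → 2 — ✓.
All four E1 rules are satisfied.

allowed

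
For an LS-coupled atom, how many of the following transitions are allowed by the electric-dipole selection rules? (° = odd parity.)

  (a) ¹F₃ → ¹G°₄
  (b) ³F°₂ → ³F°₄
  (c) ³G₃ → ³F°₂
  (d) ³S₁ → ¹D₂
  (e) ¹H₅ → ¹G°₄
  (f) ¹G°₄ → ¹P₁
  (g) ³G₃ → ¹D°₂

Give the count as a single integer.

3

(a) allowed
(b) forbidden (parity, ΔJ fail)
(c) allowed
(d) forbidden (parity, ΔS, ΔL fail)
(e) allowed
(f) forbidden (ΔL, ΔJ fail)
(g) forbidden (ΔS, ΔL fail)
Total allowed: 3 of 7.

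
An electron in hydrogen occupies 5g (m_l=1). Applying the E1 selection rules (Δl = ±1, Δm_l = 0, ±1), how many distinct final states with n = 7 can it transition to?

E1 requires Δl = ±1, so l_f ∈ {3, 5}; with 0 ≤ l_f ≤ n_f−1 = 6, the allowed l_f values are {3, 5}.
For l_f = 3: m_f ∈ {m_i−1, m_i, m_i+1} ∩ [−3, 3] = {0, 1, 2} → 3 states.
For l_f = 5: m_f ∈ {m_i−1, m_i, m_i+1} ∩ [−5, 5] = {0, 1, 2} → 3 states.
Total: 6.

6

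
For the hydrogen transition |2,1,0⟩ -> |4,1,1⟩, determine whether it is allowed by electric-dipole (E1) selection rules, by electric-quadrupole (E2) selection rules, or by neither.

Δl = 1 − 1 = +0; l_i + l_f = 2.
Δm_l = +1.
E1 (Δl = ±1, |Δm_l| ≤ 1): not satisfied.
E2 (Δl = 0,±2, l_i+l_f ≥ 2, |Δm_l| ≤ 2): satisfied.

E2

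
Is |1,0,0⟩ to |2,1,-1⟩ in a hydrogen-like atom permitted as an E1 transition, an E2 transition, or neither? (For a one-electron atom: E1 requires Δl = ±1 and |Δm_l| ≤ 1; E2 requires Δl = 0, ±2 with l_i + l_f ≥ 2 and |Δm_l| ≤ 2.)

E1

Δl = 1 − 0 = +1; l_i + l_f = 1.
Δm_l = -1.
E1 (Δl = ±1, |Δm_l| ≤ 1): satisfied.
E2 (Δl = 0,±2, l_i+l_f ≥ 2, |Δm_l| ≤ 2): not satisfied.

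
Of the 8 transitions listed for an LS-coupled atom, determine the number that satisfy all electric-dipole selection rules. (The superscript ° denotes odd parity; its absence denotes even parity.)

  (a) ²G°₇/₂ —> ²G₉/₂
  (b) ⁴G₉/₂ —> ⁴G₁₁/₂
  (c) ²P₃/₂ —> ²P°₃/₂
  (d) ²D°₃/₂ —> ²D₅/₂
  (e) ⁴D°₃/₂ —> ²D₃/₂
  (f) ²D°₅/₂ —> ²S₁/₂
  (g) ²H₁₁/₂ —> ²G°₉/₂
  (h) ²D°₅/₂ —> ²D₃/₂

5

(a) allowed
(b) forbidden (parity fails)
(c) allowed
(d) allowed
(e) forbidden (ΔS fails)
(f) forbidden (ΔL, ΔJ fail)
(g) allowed
(h) allowed
Total allowed: 5 of 8.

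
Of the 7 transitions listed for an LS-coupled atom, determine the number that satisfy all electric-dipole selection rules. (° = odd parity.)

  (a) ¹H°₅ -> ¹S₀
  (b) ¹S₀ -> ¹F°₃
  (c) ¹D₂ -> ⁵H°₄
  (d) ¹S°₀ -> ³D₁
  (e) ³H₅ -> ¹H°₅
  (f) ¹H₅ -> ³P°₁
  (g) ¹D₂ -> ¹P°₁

1

(a) forbidden (ΔL, ΔJ fail)
(b) forbidden (ΔL, ΔJ fail)
(c) forbidden (ΔS, ΔL, ΔJ fail)
(d) forbidden (ΔS, ΔL fail)
(e) forbidden (ΔS fails)
(f) forbidden (ΔS, ΔL, ΔJ fail)
(g) allowed
Total allowed: 1 of 7.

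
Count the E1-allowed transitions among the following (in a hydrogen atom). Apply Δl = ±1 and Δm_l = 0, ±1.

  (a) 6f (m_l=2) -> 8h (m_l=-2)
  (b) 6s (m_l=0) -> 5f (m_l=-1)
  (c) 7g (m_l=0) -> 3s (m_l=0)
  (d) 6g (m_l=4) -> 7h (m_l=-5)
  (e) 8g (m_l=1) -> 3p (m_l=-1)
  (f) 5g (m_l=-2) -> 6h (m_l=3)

0

(a) forbidden — Δl = +2 (E1 requires Δl = ±1); Δm_l = -4 (E1 requires Δm_l = 0, ±1)
(b) forbidden — Δl = +3 (E1 requires Δl = ±1)
(c) forbidden — Δl = -4 (E1 requires Δl = ±1)
(d) forbidden — Δm_l = -9 (E1 requires Δm_l = 0, ±1)
(e) forbidden — Δl = -3 (E1 requires Δl = ±1); Δm_l = -2 (E1 requires Δm_l = 0, ±1)
(f) forbidden — Δm_l = +5 (E1 requires Δm_l = 0, ±1)
Total allowed: 0 of 6.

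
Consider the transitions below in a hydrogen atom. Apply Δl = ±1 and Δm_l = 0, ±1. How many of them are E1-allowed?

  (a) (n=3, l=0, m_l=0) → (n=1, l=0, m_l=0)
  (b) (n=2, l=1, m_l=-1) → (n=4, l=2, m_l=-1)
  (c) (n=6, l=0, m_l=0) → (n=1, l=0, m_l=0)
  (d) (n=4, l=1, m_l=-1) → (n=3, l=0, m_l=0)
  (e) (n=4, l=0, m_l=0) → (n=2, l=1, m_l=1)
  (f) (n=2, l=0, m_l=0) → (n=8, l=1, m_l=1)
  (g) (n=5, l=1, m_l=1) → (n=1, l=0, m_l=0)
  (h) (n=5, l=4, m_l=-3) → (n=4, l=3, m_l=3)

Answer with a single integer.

(a) forbidden — Δl = +0 (E1 requires Δl = ±1)
(b) allowed
(c) forbidden — Δl = +0 (E1 requires Δl = ±1)
(d) allowed
(e) allowed
(f) allowed
(g) allowed
(h) forbidden — Δm_l = +6 (E1 requires Δm_l = 0, ±1)
Total allowed: 5 of 8.

5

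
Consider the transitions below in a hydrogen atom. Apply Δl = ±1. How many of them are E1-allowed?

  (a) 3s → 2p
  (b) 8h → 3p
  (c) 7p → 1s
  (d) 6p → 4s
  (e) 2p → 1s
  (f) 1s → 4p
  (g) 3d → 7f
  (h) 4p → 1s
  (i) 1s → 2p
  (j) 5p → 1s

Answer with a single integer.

9

(a) allowed
(b) forbidden — Δl = -4 (E1 requires Δl = ±1)
(c) allowed
(d) allowed
(e) allowed
(f) allowed
(g) allowed
(h) allowed
(i) allowed
(j) allowed
Total allowed: 9 of 10.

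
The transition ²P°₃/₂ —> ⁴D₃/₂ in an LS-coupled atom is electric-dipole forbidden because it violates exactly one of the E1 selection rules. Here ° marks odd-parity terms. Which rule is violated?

the ΔS = 0 rule

Parity must change: odd → even — passes.
ΔS = 0: S: 1/2 → 3/2 — fails.
ΔL = 0, ±1 (not L=0↔0): L: 1 → 2, ΔL = +1 — passes.
ΔJ = 0, ±1 (not J=0↔0): J: 3/2 → 3/2, ΔJ = +0 — passes.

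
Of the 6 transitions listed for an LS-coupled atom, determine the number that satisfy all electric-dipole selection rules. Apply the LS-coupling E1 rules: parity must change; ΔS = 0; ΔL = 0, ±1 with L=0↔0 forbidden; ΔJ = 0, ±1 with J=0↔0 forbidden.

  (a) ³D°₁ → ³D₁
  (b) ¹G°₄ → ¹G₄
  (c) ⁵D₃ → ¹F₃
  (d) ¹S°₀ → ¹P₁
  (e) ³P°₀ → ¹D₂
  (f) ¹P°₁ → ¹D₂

(a) allowed
(b) allowed
(c) forbidden (parity, ΔS fail)
(d) allowed
(e) forbidden (ΔS, ΔJ fail)
(f) allowed
Total allowed: 4 of 6.

4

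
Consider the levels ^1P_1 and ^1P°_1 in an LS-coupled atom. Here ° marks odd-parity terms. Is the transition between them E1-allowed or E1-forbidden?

allowed

Initial level: S=0, L=1, J=1, parity even. Final level: S=0, L=1, J=1, parity odd.
Parity must change: even → odd — ✓.
ΔS = 0: S: 0 → 0 — ✓.
ΔL = 0, ±1 (not L=0↔0): L: 1 → 1, ΔL = +0 — ✓.
ΔJ = 0, ±1 (not J=0↔0): J: 1 → 1, ΔJ = +0 — ✓.
All four E1 rules are satisfied.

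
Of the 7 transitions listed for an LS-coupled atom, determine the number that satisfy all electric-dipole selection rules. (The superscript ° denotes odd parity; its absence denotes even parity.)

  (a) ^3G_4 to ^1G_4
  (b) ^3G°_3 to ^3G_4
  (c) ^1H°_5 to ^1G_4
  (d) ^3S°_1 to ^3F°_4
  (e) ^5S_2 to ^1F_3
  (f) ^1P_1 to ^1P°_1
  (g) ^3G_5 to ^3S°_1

3

(a) forbidden (parity, ΔS fail)
(b) allowed
(c) allowed
(d) forbidden (parity, ΔL, ΔJ fail)
(e) forbidden (parity, ΔS, ΔL fail)
(f) allowed
(g) forbidden (ΔL, ΔJ fail)
Total allowed: 3 of 7.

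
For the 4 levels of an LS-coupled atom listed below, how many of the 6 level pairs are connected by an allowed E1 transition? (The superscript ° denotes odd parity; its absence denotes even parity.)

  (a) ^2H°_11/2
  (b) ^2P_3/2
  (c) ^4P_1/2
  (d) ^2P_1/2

(a)–(b): forbidden (ΔL, ΔJ).
(a)–(c): forbidden (ΔS, ΔL, ΔJ).
(a)–(d): forbidden (ΔL, ΔJ).
(b)–(c): forbidden (parity, ΔS).
(b)–(d): forbidden (parity).
(c)–(d): forbidden (parity, ΔS).
Allowed pairs: 0 of 6.

0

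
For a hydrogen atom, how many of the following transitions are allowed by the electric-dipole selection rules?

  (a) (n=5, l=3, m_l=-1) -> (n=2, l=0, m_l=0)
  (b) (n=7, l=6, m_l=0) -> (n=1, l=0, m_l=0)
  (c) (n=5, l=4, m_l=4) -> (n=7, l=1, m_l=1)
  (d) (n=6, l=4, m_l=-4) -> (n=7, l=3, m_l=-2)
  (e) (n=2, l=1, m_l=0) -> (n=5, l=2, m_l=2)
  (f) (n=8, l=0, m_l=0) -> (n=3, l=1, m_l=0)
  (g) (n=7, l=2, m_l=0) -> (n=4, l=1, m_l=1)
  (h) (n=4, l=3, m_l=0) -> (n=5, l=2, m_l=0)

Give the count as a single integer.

(a) forbidden — Δl = -3 (E1 requires Δl = ±1)
(b) forbidden — Δl = -6 (E1 requires Δl = ±1)
(c) forbidden — Δl = -3 (E1 requires Δl = ±1); Δm_l = -3 (E1 requires Δm_l = 0, ±1)
(d) forbidden — Δm_l = +2 (E1 requires Δm_l = 0, ±1)
(e) forbidden — Δm_l = +2 (E1 requires Δm_l = 0, ±1)
(f) allowed
(g) allowed
(h) allowed
Total allowed: 3 of 8.

3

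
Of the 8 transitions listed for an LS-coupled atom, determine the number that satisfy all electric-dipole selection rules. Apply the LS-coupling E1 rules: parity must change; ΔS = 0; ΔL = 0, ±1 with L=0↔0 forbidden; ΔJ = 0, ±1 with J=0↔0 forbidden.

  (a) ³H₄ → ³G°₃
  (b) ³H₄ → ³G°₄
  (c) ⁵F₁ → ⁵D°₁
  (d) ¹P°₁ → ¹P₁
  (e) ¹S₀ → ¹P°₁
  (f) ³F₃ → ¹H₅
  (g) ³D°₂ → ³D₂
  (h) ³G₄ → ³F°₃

(a) allowed
(b) allowed
(c) allowed
(d) allowed
(e) allowed
(f) forbidden (parity, ΔS, ΔL, ΔJ fail)
(g) allowed
(h) allowed
Total allowed: 7 of 8.

7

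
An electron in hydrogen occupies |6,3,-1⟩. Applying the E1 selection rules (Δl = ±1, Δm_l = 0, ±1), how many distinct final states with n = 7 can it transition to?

E1 requires Δl = ±1, so l_f ∈ {2, 4}; with 0 ≤ l_f ≤ n_f−1 = 6, the allowed l_f values are {2, 4}.
For l_f = 2: m_f ∈ {m_i−1, m_i, m_i+1} ∩ [−2, 2] = {-2, -1, 0} → 3 states.
For l_f = 4: m_f ∈ {m_i−1, m_i, m_i+1} ∩ [−4, 4] = {-2, -1, 0} → 3 states.
Total: 6.

6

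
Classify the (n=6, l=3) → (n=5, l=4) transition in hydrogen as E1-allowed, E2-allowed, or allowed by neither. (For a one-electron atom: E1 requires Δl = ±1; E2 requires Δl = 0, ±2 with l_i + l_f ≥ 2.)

E1

Δl = 4 − 3 = +1; l_i + l_f = 7.
E1 (Δl = ±1): satisfied.
E2 (Δl = 0,±2, l_i+l_f ≥ 2): not satisfied.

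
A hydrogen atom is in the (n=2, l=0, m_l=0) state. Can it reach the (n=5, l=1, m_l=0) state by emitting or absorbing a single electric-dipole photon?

allowed

l: 0 → 1 (Δl = +1). Δl = ±1 passes.
m_l: 0 → 0 (Δm_l = +0). |Δm_l| ≤ 1 passes.
All E1 selection rules are satisfied.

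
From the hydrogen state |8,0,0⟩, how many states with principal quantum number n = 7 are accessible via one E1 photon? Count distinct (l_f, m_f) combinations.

3

E1 requires Δl = ±1, so l_f ∈ {-1, 1}; with 0 ≤ l_f ≤ n_f−1 = 6, the allowed l_f values are {1}.
For l_f = 1: m_f ∈ {m_i−1, m_i, m_i+1} ∩ [−1, 1] = {-1, 0, 1} → 3 states.
Total: 3.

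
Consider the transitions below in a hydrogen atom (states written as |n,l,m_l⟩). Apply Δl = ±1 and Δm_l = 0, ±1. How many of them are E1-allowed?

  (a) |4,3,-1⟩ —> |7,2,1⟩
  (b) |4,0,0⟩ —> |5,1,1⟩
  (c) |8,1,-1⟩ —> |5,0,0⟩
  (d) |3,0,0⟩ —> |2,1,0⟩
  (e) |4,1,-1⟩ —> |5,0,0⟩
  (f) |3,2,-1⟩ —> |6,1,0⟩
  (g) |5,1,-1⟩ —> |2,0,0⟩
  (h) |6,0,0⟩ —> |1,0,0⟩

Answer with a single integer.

(a) forbidden — Δm_l = +2 (E1 requires Δm_l = 0, ±1)
(b) allowed
(c) allowed
(d) allowed
(e) allowed
(f) allowed
(g) allowed
(h) forbidden — Δl = +0 (E1 requires Δl = ±1)
Total allowed: 6 of 8.

6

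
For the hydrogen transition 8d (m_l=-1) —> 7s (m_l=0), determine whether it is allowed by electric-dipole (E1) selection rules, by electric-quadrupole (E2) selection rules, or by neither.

Δl = 0 − 2 = -2; l_i + l_f = 2.
Δm_l = +1.
E1 (Δl = ±1, |Δm_l| ≤ 1): not satisfied.
E2 (Δl = 0,±2, l_i+l_f ≥ 2, |Δm_l| ≤ 2): satisfied.

E2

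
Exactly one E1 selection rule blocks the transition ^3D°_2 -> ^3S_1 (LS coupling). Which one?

the ΔL = 0, ±1 rule

Initial level: S=1, L=2, J=2, parity odd. Final level: S=1, L=0, J=1, parity even.
ΔJ = 0, ±1 (not J=0↔0): J: 2 → 1, ΔJ = -1 — ✓.
ΔL = 0, ±1 (not L=0↔0): L: 2 → 0, ΔL = -2 — ✗.
Parity must change: odd → even — ✓.
ΔS = 0: S: 1 → 1 — ✓.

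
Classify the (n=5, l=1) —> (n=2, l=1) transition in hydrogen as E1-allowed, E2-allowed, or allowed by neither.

E2

Δl = 1 − 1 = +0; l_i + l_f = 2.
E1 (Δl = ±1): not satisfied.
E2 (Δl = 0,±2, l_i+l_f ≥ 2): satisfied.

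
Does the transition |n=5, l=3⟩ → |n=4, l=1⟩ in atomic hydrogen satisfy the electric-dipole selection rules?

Initial l = 3, final l = 1, so Δl = -2. E1 requires Δl = ±1: violated.
The transition is electric-dipole forbidden.

forbidden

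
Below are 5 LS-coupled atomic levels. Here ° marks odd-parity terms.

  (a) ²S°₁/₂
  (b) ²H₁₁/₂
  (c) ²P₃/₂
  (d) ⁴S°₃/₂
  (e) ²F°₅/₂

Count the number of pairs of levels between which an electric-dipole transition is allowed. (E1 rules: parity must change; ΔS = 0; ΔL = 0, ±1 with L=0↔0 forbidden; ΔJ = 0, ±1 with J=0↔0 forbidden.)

(a)–(b): forbidden (ΔL, ΔJ).
(a)–(c): allowed.
(a)–(d): forbidden (parity, ΔS, ΔL).
(a)–(e): forbidden (parity, ΔL, ΔJ).
(b)–(c): forbidden (parity, ΔL, ΔJ).
(b)–(d): forbidden (ΔS, ΔL, ΔJ).
(b)–(e): forbidden (ΔL, ΔJ).
(c)–(d): forbidden (ΔS).
(c)–(e): forbidden (ΔL).
(d)–(e): forbidden (parity, ΔS, ΔL).
Allowed pairs: 1 of 10.

1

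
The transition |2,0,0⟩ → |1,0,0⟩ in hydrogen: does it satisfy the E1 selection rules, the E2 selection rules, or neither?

Δl = 0 − 0 = +0; l_i + l_f = 0.
Δm_l = +0.
E1 (Δl = ±1, |Δm_l| ≤ 1): not satisfied.
E2 (Δl = 0,±2, l_i+l_f ≥ 2, |Δm_l| ≤ 2): not satisfied.

neither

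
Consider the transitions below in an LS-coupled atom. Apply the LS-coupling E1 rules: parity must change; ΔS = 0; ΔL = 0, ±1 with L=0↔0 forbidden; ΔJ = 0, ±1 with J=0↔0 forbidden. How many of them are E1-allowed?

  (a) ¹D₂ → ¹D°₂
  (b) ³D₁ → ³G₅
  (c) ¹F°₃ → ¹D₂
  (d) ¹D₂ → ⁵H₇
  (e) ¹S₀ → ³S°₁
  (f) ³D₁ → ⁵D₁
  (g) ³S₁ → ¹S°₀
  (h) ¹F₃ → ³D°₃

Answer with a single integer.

2

(a) allowed
(b) forbidden (parity, ΔL, ΔJ fail)
(c) allowed
(d) forbidden (parity, ΔS, ΔL, ΔJ fail)
(e) forbidden (ΔS, ΔL fail)
(f) forbidden (parity, ΔS fail)
(g) forbidden (ΔS, ΔL fail)
(h) forbidden (ΔS fails)
Total allowed: 2 of 8.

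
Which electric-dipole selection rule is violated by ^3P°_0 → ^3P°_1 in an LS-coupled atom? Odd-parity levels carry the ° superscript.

Initial level: S=1, L=1, J=0, parity odd. Final level: S=1, L=1, J=1, parity odd.
ΔL = 0, ±1 (not L=0↔0): L: 1 → 1, ΔL = +0 — satisfied.
Parity must change: odd → odd — violated.
ΔJ = 0, ±1 (not J=0↔0): J: 0 → 1, ΔJ = +1 — satisfied.
ΔS = 0: S: 1 → 1 — satisfied.

parity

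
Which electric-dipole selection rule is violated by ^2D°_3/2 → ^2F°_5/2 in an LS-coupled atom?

Initial level: S=1/2, L=2, J=3/2, parity odd. Final level: S=1/2, L=3, J=5/2, parity odd.
Parity must change: odd → odd — violated.
ΔS = 0: S: 1/2 → 1/2 — satisfied.
ΔL = 0, ±1 (not L=0↔0): L: 2 → 3, ΔL = +1 — satisfied.
ΔJ = 0, ±1 (not J=0↔0): J: 3/2 → 5/2, ΔJ = +1 — satisfied.

parity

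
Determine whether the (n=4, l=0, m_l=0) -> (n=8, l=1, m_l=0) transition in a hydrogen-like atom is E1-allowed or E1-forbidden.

l: 0 → 1 (Δl = +1). Δl = ±1 passes.
m_l: 0 → 0 (Δm_l = +0). |Δm_l| ≤ 1 passes.
All E1 selection rules are satisfied.

allowed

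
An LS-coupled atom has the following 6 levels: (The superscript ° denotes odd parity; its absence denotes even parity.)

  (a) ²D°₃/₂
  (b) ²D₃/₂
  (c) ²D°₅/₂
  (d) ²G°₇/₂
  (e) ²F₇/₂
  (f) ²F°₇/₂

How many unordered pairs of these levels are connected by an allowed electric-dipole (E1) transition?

(a)–(b): allowed.
(a)–(c): forbidden (parity).
(a)–(d): forbidden (parity, ΔL, ΔJ).
(a)–(e): forbidden (ΔJ).
(a)–(f): forbidden (parity, ΔJ).
(b)–(c): allowed.
(b)–(d): forbidden (ΔL, ΔJ).
(b)–(e): forbidden (parity, ΔJ).
(b)–(f): forbidden (ΔJ).
(c)–(d): forbidden (parity, ΔL).
(c)–(e): allowed.
(c)–(f): forbidden (parity).
(d)–(e): allowed.
(d)–(f): forbidden (parity).
(e)–(f): allowed.
Allowed pairs: 5 of 15.

5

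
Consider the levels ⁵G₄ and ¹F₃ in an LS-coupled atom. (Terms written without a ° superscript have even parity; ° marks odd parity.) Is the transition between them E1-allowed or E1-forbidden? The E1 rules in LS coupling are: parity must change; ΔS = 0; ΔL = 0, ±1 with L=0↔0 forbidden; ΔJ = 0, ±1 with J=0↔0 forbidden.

Reading off the term symbols: S 2→0, L 4→3, J 4→3, parity even→even.
Parity must change: even → even — fails.
ΔS = 0: S: 2 → 0 — fails.
ΔL = 0, ±1 (not L=0↔0): L: 4 → 3, ΔL = -1 — ok.
ΔJ = 0, ±1 (not J=0↔0): J: 4 → 3, ΔJ = -1 — ok.
Rule(s) violated: parity, ΔS.

forbidden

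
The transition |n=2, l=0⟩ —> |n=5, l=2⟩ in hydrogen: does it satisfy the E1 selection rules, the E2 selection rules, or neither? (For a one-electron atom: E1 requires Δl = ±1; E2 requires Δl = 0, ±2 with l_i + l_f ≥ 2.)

E2

Δl = 2 − 0 = +2; l_i + l_f = 2.
E1 (Δl = ±1): not satisfied.
E2 (Δl = 0,±2, l_i+l_f ≥ 2): satisfied.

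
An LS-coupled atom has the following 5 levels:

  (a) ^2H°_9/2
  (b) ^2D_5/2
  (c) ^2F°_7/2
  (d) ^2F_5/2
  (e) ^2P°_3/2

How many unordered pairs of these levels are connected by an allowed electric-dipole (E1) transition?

3

(a)–(b): forbidden (ΔL, ΔJ).
(a)–(c): forbidden (parity, ΔL).
(a)–(d): forbidden (ΔL, ΔJ).
(a)–(e): forbidden (parity, ΔL, ΔJ).
(b)–(c): allowed.
(b)–(d): forbidden (parity).
(b)–(e): allowed.
(c)–(d): allowed.
(c)–(e): forbidden (parity, ΔL, ΔJ).
(d)–(e): forbidden (ΔL).
Allowed pairs: 3 of 10.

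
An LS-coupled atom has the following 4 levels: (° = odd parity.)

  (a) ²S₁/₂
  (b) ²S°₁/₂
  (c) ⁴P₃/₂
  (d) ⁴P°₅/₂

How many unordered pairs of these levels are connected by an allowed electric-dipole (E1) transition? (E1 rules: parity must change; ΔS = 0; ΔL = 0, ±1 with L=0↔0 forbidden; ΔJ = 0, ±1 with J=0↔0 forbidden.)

(a)–(b): forbidden (ΔL).
(a)–(c): forbidden (parity, ΔS).
(a)–(d): forbidden (ΔS, ΔJ).
(b)–(c): forbidden (ΔS).
(b)–(d): forbidden (parity, ΔS, ΔJ).
(c)–(d): allowed.
Allowed pairs: 1 of 6.

1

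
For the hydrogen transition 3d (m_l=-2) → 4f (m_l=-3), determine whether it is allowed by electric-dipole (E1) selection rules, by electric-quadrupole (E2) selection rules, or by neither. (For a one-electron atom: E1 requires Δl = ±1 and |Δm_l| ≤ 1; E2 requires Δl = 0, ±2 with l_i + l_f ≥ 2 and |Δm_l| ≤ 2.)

E1

Δl = 3 − 2 = +1; l_i + l_f = 5.
Δm_l = -1.
E1 (Δl = ±1, |Δm_l| ≤ 1): satisfied.
E2 (Δl = 0,±2, l_i+l_f ≥ 2, |Δm_l| ≤ 2): not satisfied.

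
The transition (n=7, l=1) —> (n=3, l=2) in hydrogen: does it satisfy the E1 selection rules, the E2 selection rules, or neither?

E1

Δl = 2 − 1 = +1; l_i + l_f = 3.
E1 (Δl = ±1): satisfied.
E2 (Δl = 0,±2, l_i+l_f ≥ 2): not satisfied.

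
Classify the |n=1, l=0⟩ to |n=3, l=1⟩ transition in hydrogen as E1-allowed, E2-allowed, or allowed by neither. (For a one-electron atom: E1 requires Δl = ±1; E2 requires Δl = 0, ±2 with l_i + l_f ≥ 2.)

Δl = 1 − 0 = +1; l_i + l_f = 1.
E1 (Δl = ±1): satisfied.
E2 (Δl = 0,±2, l_i+l_f ≥ 2): not satisfied.

E1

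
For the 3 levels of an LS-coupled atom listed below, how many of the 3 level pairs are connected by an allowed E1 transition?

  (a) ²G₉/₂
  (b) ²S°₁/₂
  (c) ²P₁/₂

(a)–(b): forbidden (ΔL, ΔJ).
(a)–(c): forbidden (parity, ΔL, ΔJ).
(b)–(c): allowed.
Allowed pairs: 1 of 3.

1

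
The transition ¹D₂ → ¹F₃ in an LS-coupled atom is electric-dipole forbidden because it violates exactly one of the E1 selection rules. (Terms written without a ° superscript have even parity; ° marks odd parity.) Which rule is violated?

parity

Initial level: S=0, L=2, J=2, parity even. Final level: S=0, L=3, J=3, parity even.
Parity must change: even → even — ✗.
ΔS = 0: S: 0 → 0 — ✓.
ΔL = 0, ±1 (not L=0↔0): L: 2 → 3, ΔL = +1 — ✓.
ΔJ = 0, ±1 (not J=0↔0): J: 2 → 3, ΔJ = +1 — ✓.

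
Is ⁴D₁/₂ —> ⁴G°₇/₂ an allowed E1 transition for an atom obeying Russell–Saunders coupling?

Reading off the term symbols: S 3/2→3/2, L 2→4, J 1/2→7/2, parity even→odd.
Parity must change: even → odd — ok.
ΔS = 0: S: 3/2 → 3/2 — ok.
ΔL = 0, ±1 (not L=0↔0): L: 2 → 4, ΔL = +2 — fails.
ΔJ = 0, ±1 (not J=0↔0): J: 1/2 → 7/2, ΔJ = +3 — fails.
Rule(s) violated: ΔL, ΔJ.

forbidden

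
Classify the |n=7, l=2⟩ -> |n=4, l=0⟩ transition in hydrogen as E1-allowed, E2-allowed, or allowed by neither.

Δl = 0 − 2 = -2; l_i + l_f = 2.
E1 (Δl = ±1): not satisfied.
E2 (Δl = 0,±2, l_i+l_f ≥ 2): satisfied.

E2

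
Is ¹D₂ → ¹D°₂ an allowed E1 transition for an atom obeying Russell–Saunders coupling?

allowed

Parity must change: even → odd — passes.
ΔS = 0: S: 0 → 0 — passes.
ΔL = 0, ±1 (not L=0↔0): L: 2 → 2, ΔL = +0 — passes.
ΔJ = 0, ±1 (not J=0↔0): J: 2 → 2, ΔJ = +0 — passes.
All four E1 rules are satisfied.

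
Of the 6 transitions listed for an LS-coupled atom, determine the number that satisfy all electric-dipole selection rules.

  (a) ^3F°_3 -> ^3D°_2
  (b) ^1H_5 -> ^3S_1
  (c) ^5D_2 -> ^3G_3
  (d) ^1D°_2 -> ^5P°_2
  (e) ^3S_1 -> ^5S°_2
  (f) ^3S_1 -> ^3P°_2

1

(a) forbidden (parity fails)
(b) forbidden (parity, ΔS, ΔL, ΔJ fail)
(c) forbidden (parity, ΔS, ΔL fail)
(d) forbidden (parity, ΔS fail)
(e) forbidden (ΔS, ΔL fail)
(f) allowed
Total allowed: 1 of 6.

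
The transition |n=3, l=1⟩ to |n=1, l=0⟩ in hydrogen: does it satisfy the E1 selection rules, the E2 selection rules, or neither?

E1

Δl = 0 − 1 = -1; l_i + l_f = 1.
E1 (Δl = ±1): satisfied.
E2 (Δl = 0,±2, l_i+l_f ≥ 2): not satisfied.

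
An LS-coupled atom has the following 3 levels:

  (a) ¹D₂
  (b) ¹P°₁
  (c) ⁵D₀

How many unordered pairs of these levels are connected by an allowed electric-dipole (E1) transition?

(a)–(b): allowed.
(a)–(c): forbidden (parity, ΔS, ΔJ).
(b)–(c): forbidden (ΔS).
Allowed pairs: 1 of 3.

1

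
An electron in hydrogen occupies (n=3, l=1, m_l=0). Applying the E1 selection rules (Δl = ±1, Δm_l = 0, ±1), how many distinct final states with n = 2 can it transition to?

1

E1 requires Δl = ±1, so l_f ∈ {0, 2}; with 0 ≤ l_f ≤ n_f−1 = 1, the allowed l_f values are {0}.
For l_f = 0: m_f ∈ {m_i−1, m_i, m_i+1} ∩ [−0, 0] = {0} → 1 state.
Total: 1.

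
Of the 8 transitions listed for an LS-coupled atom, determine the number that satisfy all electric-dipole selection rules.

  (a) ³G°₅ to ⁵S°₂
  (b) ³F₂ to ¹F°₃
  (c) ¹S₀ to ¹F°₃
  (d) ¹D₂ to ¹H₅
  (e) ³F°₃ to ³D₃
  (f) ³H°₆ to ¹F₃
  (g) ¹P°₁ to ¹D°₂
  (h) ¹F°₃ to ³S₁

1

(a) forbidden (parity, ΔS, ΔL, ΔJ fail)
(b) forbidden (ΔS fails)
(c) forbidden (ΔL, ΔJ fail)
(d) forbidden (parity, ΔL, ΔJ fail)
(e) allowed
(f) forbidden (ΔS, ΔL, ΔJ fail)
(g) forbidden (parity fails)
(h) forbidden (ΔS, ΔL, ΔJ fail)
Total allowed: 1 of 8.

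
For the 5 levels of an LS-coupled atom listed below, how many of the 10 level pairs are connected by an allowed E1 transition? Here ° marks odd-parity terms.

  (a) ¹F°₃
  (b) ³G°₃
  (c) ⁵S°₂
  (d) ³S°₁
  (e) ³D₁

0

(a)–(b): forbidden (parity, ΔS).
(a)–(c): forbidden (parity, ΔS, ΔL).
(a)–(d): forbidden (parity, ΔS, ΔL, ΔJ).
(a)–(e): forbidden (ΔS, ΔJ).
(b)–(c): forbidden (parity, ΔS, ΔL).
(b)–(d): forbidden (parity, ΔL, ΔJ).
(b)–(e): forbidden (ΔL, ΔJ).
(c)–(d): forbidden (parity, ΔS, ΔL).
(c)–(e): forbidden (ΔS, ΔL).
(d)–(e): forbidden (ΔL).
Allowed pairs: 0 of 10.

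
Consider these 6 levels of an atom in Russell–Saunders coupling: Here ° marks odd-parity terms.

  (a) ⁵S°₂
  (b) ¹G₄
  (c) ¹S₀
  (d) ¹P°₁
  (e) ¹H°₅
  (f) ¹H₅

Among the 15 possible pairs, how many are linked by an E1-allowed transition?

(a)–(b): forbidden (ΔS, ΔL, ΔJ).
(a)–(c): forbidden (ΔS, ΔL, ΔJ).
(a)–(d): forbidden (parity, ΔS).
(a)–(e): forbidden (parity, ΔS, ΔL, ΔJ).
(a)–(f): forbidden (ΔS, ΔL, ΔJ).
(b)–(c): forbidden (parity, ΔL, ΔJ).
(b)–(d): forbidden (ΔL, ΔJ).
(b)–(e): allowed.
(b)–(f): forbidden (parity).
(c)–(d): allowed.
(c)–(e): forbidden (ΔL, ΔJ).
(c)–(f): forbidden (parity, ΔL, ΔJ).
(d)–(e): forbidden (parity, ΔL, ΔJ).
(d)–(f): forbidden (ΔL, ΔJ).
(e)–(f): allowed.
Allowed pairs: 3 of 15.

3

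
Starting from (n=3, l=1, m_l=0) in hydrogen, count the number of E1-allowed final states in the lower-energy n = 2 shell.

E1 requires Δl = ±1, so l_f ∈ {0, 2}; with 0 ≤ l_f ≤ n_f−1 = 1, the allowed l_f values are {0}.
For l_f = 0: m_f ∈ {m_i−1, m_i, m_i+1} ∩ [−0, 0] = {0} → 1 state.
Total: 1.

1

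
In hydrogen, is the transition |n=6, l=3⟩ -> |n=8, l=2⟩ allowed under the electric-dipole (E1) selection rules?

allowed

Δl = 2 − 3 = -1; the E1 rule Δl = ±1 is ok.
All E1 selection rules are satisfied.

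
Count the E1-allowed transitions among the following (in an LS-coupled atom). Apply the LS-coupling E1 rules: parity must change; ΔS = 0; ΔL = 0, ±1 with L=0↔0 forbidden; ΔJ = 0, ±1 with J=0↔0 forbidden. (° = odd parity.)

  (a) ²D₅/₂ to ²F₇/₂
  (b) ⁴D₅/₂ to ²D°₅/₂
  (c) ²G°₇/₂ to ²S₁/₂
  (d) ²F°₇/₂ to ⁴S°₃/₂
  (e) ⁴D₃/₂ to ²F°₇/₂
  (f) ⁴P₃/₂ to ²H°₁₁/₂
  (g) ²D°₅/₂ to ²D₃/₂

1

(a) forbidden (parity fails)
(b) forbidden (ΔS fails)
(c) forbidden (ΔL, ΔJ fail)
(d) forbidden (parity, ΔS, ΔL, ΔJ fail)
(e) forbidden (ΔS, ΔJ fail)
(f) forbidden (ΔS, ΔL, ΔJ fail)
(g) allowed
Total allowed: 1 of 7.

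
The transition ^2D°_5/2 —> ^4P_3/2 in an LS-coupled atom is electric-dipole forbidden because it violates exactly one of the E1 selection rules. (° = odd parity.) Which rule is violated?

Initial level: S=1/2, L=2, J=5/2, parity odd. Final level: S=3/2, L=1, J=3/2, parity even.
Parity must change: odd → even — ok.
ΔS = 0: S: 1/2 → 3/2 — fails.
ΔL = 0, ±1 (not L=0↔0): L: 2 → 1, ΔL = -1 — ok.
ΔJ = 0, ±1 (not J=0↔0): J: 5/2 → 3/2, ΔJ = -1 — ok.

the ΔS = 0 rule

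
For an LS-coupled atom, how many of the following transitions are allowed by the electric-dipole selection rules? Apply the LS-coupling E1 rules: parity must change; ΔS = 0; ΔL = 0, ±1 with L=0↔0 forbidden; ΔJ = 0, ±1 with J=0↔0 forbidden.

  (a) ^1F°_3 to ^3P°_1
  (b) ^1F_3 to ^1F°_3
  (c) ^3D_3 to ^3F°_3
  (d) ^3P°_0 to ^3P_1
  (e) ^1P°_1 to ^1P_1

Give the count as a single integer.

(a) forbidden (parity, ΔS, ΔL, ΔJ fail)
(b) allowed
(c) allowed
(d) allowed
(e) allowed
Total allowed: 4 of 5.

4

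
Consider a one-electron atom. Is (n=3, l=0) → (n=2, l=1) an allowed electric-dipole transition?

allowed

Initial l = 0, final l = 1, so Δl = +1. E1 requires Δl = ±1: ok.
All E1 selection rules are satisfied.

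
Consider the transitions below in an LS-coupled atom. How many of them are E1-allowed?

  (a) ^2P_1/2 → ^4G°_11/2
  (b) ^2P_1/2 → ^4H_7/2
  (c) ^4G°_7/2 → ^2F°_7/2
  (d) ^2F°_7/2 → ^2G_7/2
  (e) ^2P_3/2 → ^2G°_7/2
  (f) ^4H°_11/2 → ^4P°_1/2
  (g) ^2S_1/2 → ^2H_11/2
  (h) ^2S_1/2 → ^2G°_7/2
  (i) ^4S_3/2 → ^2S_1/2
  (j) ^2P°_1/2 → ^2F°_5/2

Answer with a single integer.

(a) forbidden (ΔS, ΔL, ΔJ fail)
(b) forbidden (parity, ΔS, ΔL, ΔJ fail)
(c) forbidden (parity, ΔS fail)
(d) allowed
(e) forbidden (ΔL, ΔJ fail)
(f) forbidden (parity, ΔL, ΔJ fail)
(g) forbidden (parity, ΔL, ΔJ fail)
(h) forbidden (ΔL, ΔJ fail)
(i) forbidden (parity, ΔS, ΔL fail)
(j) forbidden (parity, ΔL, ΔJ fail)
Total allowed: 1 of 10.

1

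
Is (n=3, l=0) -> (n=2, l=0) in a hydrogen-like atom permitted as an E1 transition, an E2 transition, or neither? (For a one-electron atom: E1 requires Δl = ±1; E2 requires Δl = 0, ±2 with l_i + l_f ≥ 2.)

neither

Δl = 0 − 0 = +0; l_i + l_f = 0.
E1 (Δl = ±1): not satisfied.
E2 (Δl = 0,±2, l_i+l_f ≥ 2): not satisfied.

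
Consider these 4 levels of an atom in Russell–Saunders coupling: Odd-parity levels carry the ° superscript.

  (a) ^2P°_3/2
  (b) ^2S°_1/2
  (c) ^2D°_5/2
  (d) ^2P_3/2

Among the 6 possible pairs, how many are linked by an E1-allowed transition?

(a)–(b): forbidden (parity).
(a)–(c): forbidden (parity).
(a)–(d): allowed.
(b)–(c): forbidden (parity, ΔL, ΔJ).
(b)–(d): allowed.
(c)–(d): allowed.
Allowed pairs: 3 of 6.

3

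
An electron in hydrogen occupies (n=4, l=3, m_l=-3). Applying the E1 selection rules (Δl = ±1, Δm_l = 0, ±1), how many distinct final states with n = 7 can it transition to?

4

E1 requires Δl = ±1, so l_f ∈ {2, 4}; with 0 ≤ l_f ≤ n_f−1 = 6, the allowed l_f values are {2, 4}.
For l_f = 2: m_f ∈ {m_i−1, m_i, m_i+1} ∩ [−2, 2] = {-2} → 1 state.
For l_f = 4: m_f ∈ {m_i−1, m_i, m_i+1} ∩ [−4, 4] = {-4, -3, -2} → 3 states.
Total: 4.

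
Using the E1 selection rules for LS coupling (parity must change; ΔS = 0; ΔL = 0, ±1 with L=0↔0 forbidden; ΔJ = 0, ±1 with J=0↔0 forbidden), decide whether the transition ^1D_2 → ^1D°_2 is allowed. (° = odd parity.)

allowed

Initial level: S=0, L=2, J=2, parity even. Final level: S=0, L=2, J=2, parity odd.
ΔL = 0, ±1 (not L=0↔0): L: 2 → 2, ΔL = +0 — ✓.
ΔJ = 0, ±1 (not J=0↔0): J: 2 → 2, ΔJ = +0 — ✓.
Parity must change: even → odd — ✓.
ΔS = 0: S: 0 → 0 — ✓.
All four E1 rules are satisfied.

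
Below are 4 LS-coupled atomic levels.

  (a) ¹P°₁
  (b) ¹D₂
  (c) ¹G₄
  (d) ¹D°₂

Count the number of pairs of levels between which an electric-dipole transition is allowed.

(a)–(b): allowed.
(a)–(c): forbidden (ΔL, ΔJ).
(a)–(d): forbidden (parity).
(b)–(c): forbidden (parity, ΔL, ΔJ).
(b)–(d): allowed.
(c)–(d): forbidden (ΔL, ΔJ).
Allowed pairs: 2 of 6.

2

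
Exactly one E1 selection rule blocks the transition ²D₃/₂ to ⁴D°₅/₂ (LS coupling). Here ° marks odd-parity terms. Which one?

Initial level: S=1/2, L=2, J=3/2, parity even. Final level: S=3/2, L=2, J=5/2, parity odd.
Parity must change: even → odd — satisfied.
ΔJ = 0, ±1 (not J=0↔0): J: 3/2 → 5/2, ΔJ = +1 — satisfied.
ΔS = 0: S: 1/2 → 3/2 — violated.
ΔL = 0, ±1 (not L=0↔0): L: 2 → 2, ΔL = +0 — satisfied.

the ΔS = 0 rule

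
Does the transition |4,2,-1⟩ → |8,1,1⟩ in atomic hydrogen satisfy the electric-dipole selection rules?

forbidden

Δl = 1 − 2 = -1; the E1 rule Δl = ±1 is satisfied.
Δm_l = 1 − (-1) = +2. E1 requires Δm_l = 0, ±1: violated.
The transition is electric-dipole forbidden.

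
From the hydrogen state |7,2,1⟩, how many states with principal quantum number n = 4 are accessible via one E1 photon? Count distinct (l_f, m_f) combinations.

5

E1 requires Δl = ±1, so l_f ∈ {1, 3}; with 0 ≤ l_f ≤ n_f−1 = 3, the allowed l_f values are {1, 3}.
For l_f = 1: m_f ∈ {m_i−1, m_i, m_i+1} ∩ [−1, 1] = {0, 1} → 2 states.
For l_f = 3: m_f ∈ {m_i−1, m_i, m_i+1} ∩ [−3, 3] = {0, 1, 2} → 3 states.
Total: 5.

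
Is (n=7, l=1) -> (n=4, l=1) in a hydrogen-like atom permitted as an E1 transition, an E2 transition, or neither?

E2

Δl = 1 − 1 = +0; l_i + l_f = 2.
E1 (Δl = ±1): not satisfied.
E2 (Δl = 0,±2, l_i+l_f ≥ 2): satisfied.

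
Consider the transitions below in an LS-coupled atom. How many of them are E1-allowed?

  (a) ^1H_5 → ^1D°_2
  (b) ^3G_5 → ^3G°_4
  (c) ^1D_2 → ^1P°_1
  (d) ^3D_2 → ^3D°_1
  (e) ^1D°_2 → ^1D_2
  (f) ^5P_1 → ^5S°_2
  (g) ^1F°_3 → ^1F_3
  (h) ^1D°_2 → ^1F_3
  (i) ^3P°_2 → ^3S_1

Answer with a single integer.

8

(a) forbidden (ΔL, ΔJ fail)
(b) allowed
(c) allowed
(d) allowed
(e) allowed
(f) allowed
(g) allowed
(h) allowed
(i) allowed
Total allowed: 8 of 9.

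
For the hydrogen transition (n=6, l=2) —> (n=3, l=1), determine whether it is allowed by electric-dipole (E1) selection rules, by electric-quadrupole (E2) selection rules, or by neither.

Δl = 1 − 2 = -1; l_i + l_f = 3.
E1 (Δl = ±1): satisfied.
E2 (Δl = 0,±2, l_i+l_f ≥ 2): not satisfied.

E1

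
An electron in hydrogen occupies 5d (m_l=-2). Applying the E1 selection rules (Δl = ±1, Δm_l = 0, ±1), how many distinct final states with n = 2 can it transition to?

1

E1 requires Δl = ±1, so l_f ∈ {1, 3}; with 0 ≤ l_f ≤ n_f−1 = 1, the allowed l_f values are {1}.
For l_f = 1: m_f ∈ {m_i−1, m_i, m_i+1} ∩ [−1, 1] = {-1} → 1 state.
Total: 1.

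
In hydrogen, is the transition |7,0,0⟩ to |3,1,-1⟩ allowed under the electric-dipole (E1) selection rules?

allowed

Δl = 1 − 0 = +1; the E1 rule Δl = ±1 is passes.
Δm_l = -1 − (0) = -1. E1 requires Δm_l = 0, ±1: passes.
All E1 selection rules are satisfied.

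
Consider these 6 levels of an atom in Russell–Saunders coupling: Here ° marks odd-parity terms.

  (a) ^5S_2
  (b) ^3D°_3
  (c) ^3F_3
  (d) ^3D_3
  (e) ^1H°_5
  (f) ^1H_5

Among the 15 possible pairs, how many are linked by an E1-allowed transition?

3

(a)–(b): forbidden (ΔS, ΔL).
(a)–(c): forbidden (parity, ΔS, ΔL).
(a)–(d): forbidden (parity, ΔS, ΔL).
(a)–(e): forbidden (ΔS, ΔL, ΔJ).
(a)–(f): forbidden (parity, ΔS, ΔL, ΔJ).
(b)–(c): allowed.
(b)–(d): allowed.
(b)–(e): forbidden (parity, ΔS, ΔL, ΔJ).
(b)–(f): forbidden (ΔS, ΔL, ΔJ).
(c)–(d): forbidden (parity).
(c)–(e): forbidden (ΔS, ΔL, ΔJ).
(c)–(f): forbidden (parity, ΔS, ΔL, ΔJ).
(d)–(e): forbidden (ΔS, ΔL, ΔJ).
(d)–(f): forbidden (parity, ΔS, ΔL, ΔJ).
(e)–(f): allowed.
Allowed pairs: 3 of 15.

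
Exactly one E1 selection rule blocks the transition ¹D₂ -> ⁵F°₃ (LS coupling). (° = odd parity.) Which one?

the ΔS = 0 rule

Parity must change: even → odd — ✓.
ΔS = 0: S: 0 → 2 — ✗.
ΔL = 0, ±1 (not L=0↔0): L: 2 → 3, ΔL = +1 — ✓.
ΔJ = 0, ±1 (not J=0↔0): J: 2 → 3, ΔJ = +1 — ✓.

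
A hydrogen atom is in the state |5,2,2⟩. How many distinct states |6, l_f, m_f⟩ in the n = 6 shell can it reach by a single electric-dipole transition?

E1 requires Δl = ±1, so l_f ∈ {1, 3}; with 0 ≤ l_f ≤ n_f−1 = 5, the allowed l_f values are {1, 3}.
For l_f = 1: m_f ∈ {m_i−1, m_i, m_i+1} ∩ [−1, 1] = {1} → 1 state.
For l_f = 3: m_f ∈ {m_i−1, m_i, m_i+1} ∩ [−3, 3] = {1, 2, 3} → 3 states.
Total: 4.

4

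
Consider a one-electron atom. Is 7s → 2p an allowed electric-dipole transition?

allowed

Δl = 1 − 0 = +1; the E1 rule Δl = ±1 is ok.
All E1 selection rules are satisfied.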